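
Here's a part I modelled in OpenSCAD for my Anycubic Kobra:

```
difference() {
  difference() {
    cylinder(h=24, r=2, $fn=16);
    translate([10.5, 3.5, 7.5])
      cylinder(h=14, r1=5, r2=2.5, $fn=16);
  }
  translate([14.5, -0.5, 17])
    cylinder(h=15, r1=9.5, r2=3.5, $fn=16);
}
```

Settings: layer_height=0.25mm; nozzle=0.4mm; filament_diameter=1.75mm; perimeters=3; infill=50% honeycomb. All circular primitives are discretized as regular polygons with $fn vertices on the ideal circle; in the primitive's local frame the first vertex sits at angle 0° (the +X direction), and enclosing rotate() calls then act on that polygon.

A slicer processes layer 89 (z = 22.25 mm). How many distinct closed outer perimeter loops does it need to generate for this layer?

At z = 22.25 mm: the r=2 cylinder gives a regular 16-gon of circumradius 2 (constant along its height); the cone at (10.5, 3.5) is absent (z outside [7.5, 21.5]); Taking the first minus the rest: none of the subtracted shapes is present at this height, so the r=2 cylinder is unchanged — 1 connected region; the cone at (14.5, -0.5): at t=0.350 of its height the radius interpolates to r₁+(r₂−r₁)t = 7.400, giving a regular 16-gon of that circumradius; After the difference (first − rest): starting from that combined region, the cone at (14.5, -0.5) misses the remaining region (no effect) — 1 connected region. The result has 1 disconnected region.

1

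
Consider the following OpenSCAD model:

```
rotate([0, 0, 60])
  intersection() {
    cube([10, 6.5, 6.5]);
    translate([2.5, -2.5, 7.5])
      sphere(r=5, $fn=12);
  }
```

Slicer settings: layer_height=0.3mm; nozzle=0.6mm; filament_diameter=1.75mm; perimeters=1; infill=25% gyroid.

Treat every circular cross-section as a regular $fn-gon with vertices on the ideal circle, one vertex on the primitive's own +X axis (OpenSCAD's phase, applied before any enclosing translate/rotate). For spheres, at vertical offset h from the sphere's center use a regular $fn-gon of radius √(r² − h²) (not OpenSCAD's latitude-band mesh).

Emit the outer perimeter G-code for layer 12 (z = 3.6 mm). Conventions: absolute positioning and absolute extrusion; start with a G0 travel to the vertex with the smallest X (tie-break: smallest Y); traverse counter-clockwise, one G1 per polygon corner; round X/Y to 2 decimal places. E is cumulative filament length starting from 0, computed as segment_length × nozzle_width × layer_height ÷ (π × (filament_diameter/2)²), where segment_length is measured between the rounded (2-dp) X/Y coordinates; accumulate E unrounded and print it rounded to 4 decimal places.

G0 X0.29 Y0.92 Z3.60
G1 X0.36 Y0.63 E0.0223
G1 X2.14 Y3.70 E0.2879
G1 X1.85 Y3.62 E0.3104
G1 X0.71 Y2.48 E0.4311
G1 X0.29 Y0.92 E0.5520

At z = 3.6 mm: the cube is present — its section is the full 10×6.5 rectangle; the r=5 sphere at (2.5, -2.5) slices to a regular 12-gon of circumradius 3.129 (√(r²−h²) with h=3.9 from center); Keeping only the common overlap: the r=5 sphere at (2.5, -2.5) partially overlaps the 10×6.5 cube; clipping to the common part keeps 1.36 mm² — 1 connected region; (rotated 60° about Z; rotation is an isometry so areas/perimeters/island counts are preserved). The outline is a single polygon with 5 vertices. Extrusion per mm of travel: 0.6 × 0.3 / (π × 0.875²) = 0.074835. Accumulating E over each segment gives final E = 0.5520.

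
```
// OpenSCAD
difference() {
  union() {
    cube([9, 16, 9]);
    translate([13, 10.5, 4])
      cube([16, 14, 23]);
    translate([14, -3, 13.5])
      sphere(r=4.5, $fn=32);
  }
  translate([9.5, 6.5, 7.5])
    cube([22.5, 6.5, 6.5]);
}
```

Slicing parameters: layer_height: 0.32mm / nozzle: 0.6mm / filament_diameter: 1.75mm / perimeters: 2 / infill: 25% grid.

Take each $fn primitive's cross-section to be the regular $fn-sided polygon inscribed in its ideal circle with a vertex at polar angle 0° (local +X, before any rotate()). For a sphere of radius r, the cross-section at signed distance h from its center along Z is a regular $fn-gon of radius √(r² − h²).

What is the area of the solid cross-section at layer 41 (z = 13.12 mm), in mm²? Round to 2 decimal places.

246.76 mm²

At z = 13.12 mm: the cube does not reach this height (z outside [0, 9]); the cube at (13, 10.5) is present — its section is the full 16×14 rectangle (area 224.00 mm²); the r=4.5 sphere at (14, -3) contributes a regular 32-gon of circumradius √(4.5²−0.38²) = 4.484 (area = (32/2)·4.484²·sin(360°/32) = 62.76 mm²); Taking the union: the 2 present regions are separate (no shared area or edge), so areas and boundary lengths simply add and each stays a separate island — area = 286.76 mm²; the 22.5×6.5 cube at (9.5, 6.5) contributes its full rectangle (area 146.25 mm²); Subtracting the remaining from the first: starting from the result so far (286.76 mm²), the 22.5×6.5 cube at (9.5, 6.5) partially overlaps it — only the 40.00 mm² overlap (of its 146.25 mm²) is removed, clipping the outline — area = 246.76 mm². Overall, the cross-section has 2 separate islands. Net area = 246.76 mm².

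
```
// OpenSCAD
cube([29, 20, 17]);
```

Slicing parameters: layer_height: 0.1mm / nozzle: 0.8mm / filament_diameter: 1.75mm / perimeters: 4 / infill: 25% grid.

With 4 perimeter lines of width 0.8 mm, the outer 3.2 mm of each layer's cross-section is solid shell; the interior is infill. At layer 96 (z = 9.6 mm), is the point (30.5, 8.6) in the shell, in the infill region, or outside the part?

outside

At z = 9.6 mm: the 29×20 cube contributes its full rectangle. Overall, the cross-section is a single solid region. The nearest boundary edge runs (29.00, 0.00)→(29.00, 20.00); distance from the point to it = 1.50 mm. The point is not inside any of the regions above, so it lies outside the cross-section (1.50 mm from the nearest boundary).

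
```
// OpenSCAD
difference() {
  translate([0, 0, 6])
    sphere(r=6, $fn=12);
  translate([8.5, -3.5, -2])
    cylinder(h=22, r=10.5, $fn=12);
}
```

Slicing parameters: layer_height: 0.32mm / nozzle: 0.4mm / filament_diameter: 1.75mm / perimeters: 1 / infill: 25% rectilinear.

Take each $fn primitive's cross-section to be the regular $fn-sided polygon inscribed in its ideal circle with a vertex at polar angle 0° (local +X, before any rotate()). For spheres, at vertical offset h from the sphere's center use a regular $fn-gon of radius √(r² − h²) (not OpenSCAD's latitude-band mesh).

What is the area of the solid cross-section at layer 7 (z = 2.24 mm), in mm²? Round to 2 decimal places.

26.20 mm²

At z = 2.24 mm: the r=6 sphere slices to a regular 12-gon of circumradius 4.676 (√(r²−h²) with h=3.76 from center) (area = (12/2)·4.676²·sin(360°/12) = 65.59 mm²); the r=10.5 cylinder at (8.5, -3.5) contributes a regular 12-gon of circumradius 10.5 (area = (12/2)·10.500²·sin(360°/12) = 330.75 mm²); Subtracting the remaining from the first: starting from the r=6 sphere (65.59 mm²), the r=10.5 cylinder at (8.5, -3.5) partially overlaps it — only the 39.39 mm² overlap (of its 330.75 mm²) is removed, clipping the outline — area = 26.20 mm². Overall, the cross-section is a single solid region. Net area = 26.20 mm².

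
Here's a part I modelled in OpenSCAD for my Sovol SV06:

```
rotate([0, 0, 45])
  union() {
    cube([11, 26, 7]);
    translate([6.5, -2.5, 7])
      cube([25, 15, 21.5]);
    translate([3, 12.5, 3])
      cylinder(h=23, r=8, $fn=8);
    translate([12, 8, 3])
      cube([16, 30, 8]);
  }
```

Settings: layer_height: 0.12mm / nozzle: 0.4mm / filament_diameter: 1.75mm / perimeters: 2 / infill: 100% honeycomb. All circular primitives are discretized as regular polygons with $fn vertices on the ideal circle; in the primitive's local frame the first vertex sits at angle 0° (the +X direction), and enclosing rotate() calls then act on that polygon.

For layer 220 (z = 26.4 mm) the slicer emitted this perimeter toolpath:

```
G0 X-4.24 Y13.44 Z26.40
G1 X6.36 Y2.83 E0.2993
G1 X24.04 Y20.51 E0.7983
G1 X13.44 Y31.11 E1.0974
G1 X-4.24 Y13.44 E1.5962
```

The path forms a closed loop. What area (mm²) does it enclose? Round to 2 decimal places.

374.85 mm²

Apply the shoelace formula to the sequence of (X, Y) vertices; enclosed area = 374.85 mm².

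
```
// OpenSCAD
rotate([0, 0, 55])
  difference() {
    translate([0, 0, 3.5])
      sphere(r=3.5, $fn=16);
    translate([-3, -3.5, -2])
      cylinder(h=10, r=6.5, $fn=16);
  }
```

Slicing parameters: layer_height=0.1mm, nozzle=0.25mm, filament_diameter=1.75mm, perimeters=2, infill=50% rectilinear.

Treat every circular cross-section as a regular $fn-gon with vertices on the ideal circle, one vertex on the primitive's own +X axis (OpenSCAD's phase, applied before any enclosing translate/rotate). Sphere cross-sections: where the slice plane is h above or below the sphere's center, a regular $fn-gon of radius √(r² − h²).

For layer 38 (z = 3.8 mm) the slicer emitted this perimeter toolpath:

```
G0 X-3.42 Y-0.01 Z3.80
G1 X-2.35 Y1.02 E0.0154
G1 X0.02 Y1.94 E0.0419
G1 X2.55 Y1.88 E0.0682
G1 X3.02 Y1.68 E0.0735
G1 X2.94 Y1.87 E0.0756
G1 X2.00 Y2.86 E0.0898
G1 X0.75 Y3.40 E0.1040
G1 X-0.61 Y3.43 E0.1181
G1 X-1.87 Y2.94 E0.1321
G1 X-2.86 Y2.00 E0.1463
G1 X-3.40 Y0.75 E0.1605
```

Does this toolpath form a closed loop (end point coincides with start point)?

Start point (G0): (-3.42, -0.01). End point (last G1): the path does not return to the start — open.

no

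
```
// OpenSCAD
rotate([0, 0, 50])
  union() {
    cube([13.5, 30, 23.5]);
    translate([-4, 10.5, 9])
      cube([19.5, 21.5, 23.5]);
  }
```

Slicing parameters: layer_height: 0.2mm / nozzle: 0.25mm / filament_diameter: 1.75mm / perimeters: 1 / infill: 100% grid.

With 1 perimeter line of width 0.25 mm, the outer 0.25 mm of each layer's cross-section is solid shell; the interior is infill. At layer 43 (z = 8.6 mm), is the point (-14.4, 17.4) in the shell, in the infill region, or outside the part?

infill

At z = 8.6 mm: the 13.5×30 cube contributes its full rectangle; the cube at (-4, 10.5) does not reach this height (z outside [9, 32.5]); Combining (union): only the 13.5×30 cube is present, so the union is just that shape — 1 connected region; (whole slice rotated 50° about Z — lengths, areas and connectivity unchanged). Overall, the cross-section is a single solid region. Undo the 50° rotation: the query point maps to (4.073, 22.216) in the un-rotated model frame. The nearest boundary edge runs (0.00, 30.00)→(0.00, 0.00); distance from the point to it = 4.07 mm. The point is inside the cross-section and 4.07 mm from the nearest boundary — more than the 0.25 mm shell width (1 × 0.25), so it's in the infill interior.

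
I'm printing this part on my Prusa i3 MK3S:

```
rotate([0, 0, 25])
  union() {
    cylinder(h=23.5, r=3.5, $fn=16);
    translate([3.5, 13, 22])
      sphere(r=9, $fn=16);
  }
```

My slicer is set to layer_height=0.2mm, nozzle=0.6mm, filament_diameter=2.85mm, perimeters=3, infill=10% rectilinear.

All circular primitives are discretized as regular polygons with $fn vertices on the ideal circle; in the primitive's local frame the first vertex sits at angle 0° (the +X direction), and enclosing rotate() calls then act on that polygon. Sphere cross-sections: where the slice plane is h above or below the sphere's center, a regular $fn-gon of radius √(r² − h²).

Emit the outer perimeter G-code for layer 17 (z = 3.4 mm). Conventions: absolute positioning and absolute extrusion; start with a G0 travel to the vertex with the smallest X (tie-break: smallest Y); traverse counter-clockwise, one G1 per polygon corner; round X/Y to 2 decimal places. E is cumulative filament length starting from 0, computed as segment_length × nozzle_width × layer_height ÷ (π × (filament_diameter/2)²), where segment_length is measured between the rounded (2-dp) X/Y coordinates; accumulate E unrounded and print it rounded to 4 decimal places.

At z = 3.4 mm: the cylinder: section is a regular 16-gon, circumradius r=3.5; the sphere at (3.5, 13) does not reach this height (|z−center|=18.600 > r=9); Combining (union): only the r=3.5 cylinder is present, so the union is just that shape — 1 connected region; (rotated 25° about Z; rotation is an isometry so areas/perimeters/island counts are preserved). The outline is a single polygon with 16 vertices. Extrusion per mm of travel: 0.6 × 0.2 / (π × 1.425²) = 0.018811. Accumulating E over each segment gives final E = 0.4110.

G0 X-3.50 Y-0.15 Z3.40
G1 X-3.17 Y-1.48 E0.0258
G1 X-2.36 Y-2.58 E0.0515
G1 X-1.20 Y-3.29 E0.0771
G1 X0.15 Y-3.50 E0.1028
G1 X1.48 Y-3.17 E0.1285
G1 X2.58 Y-2.36 E0.1542
G1 X3.29 Y-1.20 E0.1798
G1 X3.50 Y0.15 E0.2055
G1 X3.17 Y1.48 E0.2313
G1 X2.36 Y2.58 E0.2570
G1 X1.20 Y3.29 E0.2826
G1 X-0.15 Y3.50 E0.3083
G1 X-1.48 Y3.17 E0.3340
G1 X-2.58 Y2.36 E0.3597
G1 X-3.29 Y1.20 E0.3853
G1 X-3.50 Y-0.15 E0.4110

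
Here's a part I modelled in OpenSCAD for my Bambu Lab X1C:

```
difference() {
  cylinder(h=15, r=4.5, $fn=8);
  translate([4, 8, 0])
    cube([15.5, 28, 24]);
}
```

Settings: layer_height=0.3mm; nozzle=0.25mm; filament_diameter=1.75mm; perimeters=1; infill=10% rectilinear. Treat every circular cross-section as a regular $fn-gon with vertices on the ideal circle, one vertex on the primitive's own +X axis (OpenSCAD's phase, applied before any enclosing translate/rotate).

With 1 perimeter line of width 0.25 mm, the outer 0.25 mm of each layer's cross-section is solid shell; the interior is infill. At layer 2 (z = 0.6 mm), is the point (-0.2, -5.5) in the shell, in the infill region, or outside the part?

At z = 0.6 mm: the r=4.5 cylinder contributes a regular 8-gon of circumradius 4.5; the 15.5×28 cube at (4, 8) contributes its full rectangle; Subtracting the remaining from the first: starting from the r=4.5 cylinder, the 15.5×28 cube at (4, 8) misses the remaining region (no effect) — 1 connected region. Overall, the cross-section is a single solid region. The nearest boundary edge runs (3.18, -3.18)→(-0.00, -4.50); distance from the point to it = 1.02 mm. The point is not inside any of the regions above, so it lies outside the cross-section (1.02 mm from the nearest boundary).

outside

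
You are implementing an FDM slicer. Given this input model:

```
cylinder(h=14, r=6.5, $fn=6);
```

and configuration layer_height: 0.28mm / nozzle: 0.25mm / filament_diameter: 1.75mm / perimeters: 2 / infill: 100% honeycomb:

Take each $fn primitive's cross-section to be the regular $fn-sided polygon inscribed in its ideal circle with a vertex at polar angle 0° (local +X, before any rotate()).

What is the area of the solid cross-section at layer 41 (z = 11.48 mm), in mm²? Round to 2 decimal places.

109.77 mm²

At z = 11.48 mm: the r=6.5 cylinder contributes a regular 6-gon of circumradius 6.5 (area = (6/2)·6.500²·sin(360°/6) = 109.77 mm²). Overall, the cross-section is a single solid region. Net area = 109.77 mm².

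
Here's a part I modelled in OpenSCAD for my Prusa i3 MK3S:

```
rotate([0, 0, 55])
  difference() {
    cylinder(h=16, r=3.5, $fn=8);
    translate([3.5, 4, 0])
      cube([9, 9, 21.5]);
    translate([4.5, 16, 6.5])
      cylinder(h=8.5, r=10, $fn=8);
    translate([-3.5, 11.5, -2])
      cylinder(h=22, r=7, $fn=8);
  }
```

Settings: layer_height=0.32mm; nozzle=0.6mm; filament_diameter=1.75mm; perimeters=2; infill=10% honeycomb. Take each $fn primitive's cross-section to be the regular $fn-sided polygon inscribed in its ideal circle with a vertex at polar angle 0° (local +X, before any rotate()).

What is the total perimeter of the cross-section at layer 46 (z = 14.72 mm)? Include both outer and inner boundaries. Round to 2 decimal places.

21.43 mm

At z = 14.72 mm: the r=3.5 cylinder gives a regular 8-gon of circumradius 3.5 (constant along its height) (perimeter = 2·8·3.500·sin(180°/8) = 21.43 mm); the cube at (3.5, 4) (footprint 9×9) is included at this height (perimeter 36.00 mm); the r=10 cylinder at (4.5, 16) contributes a regular 8-gon of circumradius 10 (perimeter = 2·8·10.000·sin(180°/8) = 61.23 mm); the cylinder at (-3.5, 11.5): section is a regular 8-gon, circumradius r=7 (perimeter = 2·8·7.000·sin(180°/8) = 42.86 mm); Subtracting the remaining from the first: starting from the r=3.5 cylinder, the 9×9 cube at (3.5, 4) misses the remaining region (no effect); the r=10 cylinder at (4.5, 16) misses the remaining region (no effect); the r=7 cylinder at (-3.5, 11.5) misses the remaining region (no effect) — boundary = 21.43 mm; (whole slice rotated 55° about Z — lengths, areas and connectivity unchanged). Overall, the cross-section is a single solid region. Total boundary length (outer) = 21.43 mm.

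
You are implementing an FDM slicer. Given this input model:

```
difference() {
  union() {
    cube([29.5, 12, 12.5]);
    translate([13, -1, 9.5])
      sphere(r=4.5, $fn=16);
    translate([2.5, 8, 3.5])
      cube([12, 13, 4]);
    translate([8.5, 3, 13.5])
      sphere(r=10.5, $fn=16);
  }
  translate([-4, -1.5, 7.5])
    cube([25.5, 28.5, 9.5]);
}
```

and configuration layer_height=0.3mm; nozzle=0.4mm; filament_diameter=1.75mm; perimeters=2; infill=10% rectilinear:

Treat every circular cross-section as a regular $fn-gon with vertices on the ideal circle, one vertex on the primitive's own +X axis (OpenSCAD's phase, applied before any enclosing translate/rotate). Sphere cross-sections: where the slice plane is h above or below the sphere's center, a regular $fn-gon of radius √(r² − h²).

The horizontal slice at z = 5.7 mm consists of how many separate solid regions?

1

At z = 5.7 mm: the cube is present — its section is the full 29.5×12 rectangle; the r=4.5 sphere at (13, -1) slices to a regular 16-gon of circumradius 2.410 (√(r²−h²) with h=3.8 from center); the cube at (2.5, 8) is present — its section is the full 12×13 rectangle; the r=10.5 sphere at (8.5, 3) slices to a regular 16-gon of circumradius 7.029 (√(r²−h²) with h=7.8 from center); Combining (union): the regions partially overlap (shared area 176.59 mm²), so overlapping operands fuse into one piece — 1 connected region; the cube at (-4, -1.5) is not intersected at this z (z outside [7.5, 17]); After the difference (first − rest): none of the subtracted shapes is present at this height, so that combined region is unchanged — 1 connected region. The result has 1 disconnected region.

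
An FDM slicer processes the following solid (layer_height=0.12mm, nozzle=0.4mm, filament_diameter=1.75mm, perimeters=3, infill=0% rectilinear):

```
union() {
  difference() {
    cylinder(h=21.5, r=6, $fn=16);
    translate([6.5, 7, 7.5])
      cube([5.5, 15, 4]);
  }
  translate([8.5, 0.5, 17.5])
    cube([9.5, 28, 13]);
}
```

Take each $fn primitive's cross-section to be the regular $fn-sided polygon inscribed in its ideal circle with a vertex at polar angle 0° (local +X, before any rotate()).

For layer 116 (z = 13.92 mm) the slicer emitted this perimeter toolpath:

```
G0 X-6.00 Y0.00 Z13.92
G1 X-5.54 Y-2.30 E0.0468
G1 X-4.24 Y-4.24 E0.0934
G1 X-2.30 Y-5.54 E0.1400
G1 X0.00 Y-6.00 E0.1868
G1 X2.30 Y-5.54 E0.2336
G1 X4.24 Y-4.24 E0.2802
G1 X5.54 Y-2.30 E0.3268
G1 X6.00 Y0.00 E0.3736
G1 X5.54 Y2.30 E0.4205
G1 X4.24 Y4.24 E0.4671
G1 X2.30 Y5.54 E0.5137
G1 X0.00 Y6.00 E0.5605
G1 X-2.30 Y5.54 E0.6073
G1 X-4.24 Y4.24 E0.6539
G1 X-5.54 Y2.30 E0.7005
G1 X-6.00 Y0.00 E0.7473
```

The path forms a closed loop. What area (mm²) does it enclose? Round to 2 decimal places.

Apply the shoelace formula to the sequence of (X, Y) vertices; enclosed area = 110.15 mm².

110.15 mm²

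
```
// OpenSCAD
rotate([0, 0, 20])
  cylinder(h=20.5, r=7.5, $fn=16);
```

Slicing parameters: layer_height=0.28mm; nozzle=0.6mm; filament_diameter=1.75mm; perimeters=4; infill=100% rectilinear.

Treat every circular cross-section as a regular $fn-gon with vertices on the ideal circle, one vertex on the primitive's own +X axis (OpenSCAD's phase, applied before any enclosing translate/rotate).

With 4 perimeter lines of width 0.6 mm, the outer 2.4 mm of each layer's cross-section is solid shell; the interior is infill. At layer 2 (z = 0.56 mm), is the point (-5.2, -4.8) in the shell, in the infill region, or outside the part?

shell

At z = 0.56 mm: the r=7.5 cylinder contributes a regular 16-gon of circumradius 7.5; (whole slice rotated 20° about Z — lengths, areas and connectivity unchanged). Overall, the cross-section is a single solid region. Undo the 20° rotation: the query point maps to (-6.528, -2.732) in the un-rotated model frame. The nearest boundary edge runs (-6.93, -2.87)→(-5.30, -5.30); distance from the point to it = 0.41 mm. The point is inside the cross-section, 0.41 mm from the nearest boundary — within the 2.4 mm shell band (4 × 0.6).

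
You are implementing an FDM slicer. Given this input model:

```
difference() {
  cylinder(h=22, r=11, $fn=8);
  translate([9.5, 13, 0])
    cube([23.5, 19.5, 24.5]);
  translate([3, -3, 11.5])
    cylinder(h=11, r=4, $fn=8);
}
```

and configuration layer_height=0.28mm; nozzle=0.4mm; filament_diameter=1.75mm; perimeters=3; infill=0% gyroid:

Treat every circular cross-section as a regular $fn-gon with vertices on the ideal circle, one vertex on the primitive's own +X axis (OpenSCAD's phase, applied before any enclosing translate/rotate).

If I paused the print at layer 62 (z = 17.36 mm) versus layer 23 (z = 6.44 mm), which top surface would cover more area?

layer 23 (z = 6.44 mm)

Layer 62 (z = 17.36): the r=11 cylinder contributes a regular 8-gon of circumradius 11 (area = (8/2)·11.000²·sin(360°/8) = 342.24 mm²); the cube at (9.5, 13) (footprint 23.5×19.5) is included at this height (area 458.25 mm²); the cylinder at (3, -3): section is a regular 8-gon, circumradius r=4 (area = (8/2)·4.000²·sin(360°/8) = 45.25 mm²); Taking the first minus the rest: starting from the r=11 cylinder (342.24 mm²), the 23.5×19.5 cube at (9.5, 13) misses the remaining region (no effect); the r=4 cylinder at (3, -3) lies wholly inside it (removes its full 45.25 mm² and its 24.49 mm outline becomes a hole wall) — area = 296.98 mm². So its area = 296.98 mm². Layer 23 (z = 6.44): the cylinder: section is a regular 8-gon, circumradius r=11 (area = (8/2)·11.000²·sin(360°/8) = 342.24 mm²); the cube at (9.5, 13) (footprint 23.5×19.5) is included at this height (area 458.25 mm²); the cylinder at (3, -3) does not reach this height (z outside [11.5, 22.5]); Taking the first minus the rest: starting from the r=11 cylinder (342.24 mm²), the 23.5×19.5 cube at (9.5, 13) misses the remaining region (no effect) — area = 342.24 mm². So its area = 342.24 mm². Layer 23 is larger (342.24 vs 296.98 mm²).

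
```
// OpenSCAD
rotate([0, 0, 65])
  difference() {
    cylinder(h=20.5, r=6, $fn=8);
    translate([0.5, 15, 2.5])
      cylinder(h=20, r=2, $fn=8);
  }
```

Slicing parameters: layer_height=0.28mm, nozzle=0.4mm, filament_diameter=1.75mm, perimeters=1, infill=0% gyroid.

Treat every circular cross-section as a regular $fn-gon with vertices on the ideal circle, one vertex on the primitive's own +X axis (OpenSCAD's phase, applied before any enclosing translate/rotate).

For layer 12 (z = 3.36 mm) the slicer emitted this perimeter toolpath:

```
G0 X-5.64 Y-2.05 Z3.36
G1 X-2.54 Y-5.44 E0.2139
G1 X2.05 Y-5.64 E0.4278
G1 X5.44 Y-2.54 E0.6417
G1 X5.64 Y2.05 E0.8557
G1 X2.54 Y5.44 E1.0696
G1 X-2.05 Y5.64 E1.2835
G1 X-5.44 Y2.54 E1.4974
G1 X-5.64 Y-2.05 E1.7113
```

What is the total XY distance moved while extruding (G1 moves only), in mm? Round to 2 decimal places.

36.75 mm

Sum the Euclidean lengths of each G1 segment: total = 36.75 mm.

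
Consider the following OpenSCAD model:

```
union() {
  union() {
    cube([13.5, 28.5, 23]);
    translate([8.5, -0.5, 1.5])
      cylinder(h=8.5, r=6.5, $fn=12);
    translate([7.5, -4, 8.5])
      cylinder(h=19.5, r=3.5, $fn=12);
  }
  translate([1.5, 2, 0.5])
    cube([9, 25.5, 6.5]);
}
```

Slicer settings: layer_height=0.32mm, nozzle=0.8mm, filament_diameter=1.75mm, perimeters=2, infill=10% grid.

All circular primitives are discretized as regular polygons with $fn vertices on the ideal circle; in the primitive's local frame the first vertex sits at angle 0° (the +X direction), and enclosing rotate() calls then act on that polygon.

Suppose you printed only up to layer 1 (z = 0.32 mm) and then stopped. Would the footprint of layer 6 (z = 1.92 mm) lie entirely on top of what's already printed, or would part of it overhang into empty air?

part overhangs

Compare the two slices. At z = 0.32: the 13.5×28.5 cube contributes its full rectangle (area 384.75 mm²); the cylinder at (8.5, -0.5) is absent (z outside [1.5, 10]); the cylinder at (7.5, -4) is absent (z outside [8.5, 28]); Combining (union): only the 13.5×28.5 cube is present, so the union is just that shape — area = 384.75 mm²; the cube at (1.5, 2) is not intersected at this z (z outside [0.5, 7]); Merging all regions: only that combined region is present, so the union is just that shape — area = 384.75 mm². At z = 1.92: the cube (footprint 13.5×28.5) is included at this height (area 384.75 mm²); the r=6.5 cylinder at (8.5, -0.5) contributes a regular 12-gon of circumradius 6.5 (area = (12/2)·6.500²·sin(360°/12) = 126.75 mm²); the cylinder at (7.5, -4) is not intersected at this z (z outside [8.5, 28]); Taking the union: the regions partially overlap — summed areas 511.50 mm² minus the doubly-counted overlap 54.00 mm² gives 457.50 mm² — area = 457.50 mm²; the cube at (1.5, 2) (footprint 9×25.5) is included at this height (area 229.50 mm²); Combining (union): the 9×25.5 cube at (1.5, 2) lies entirely inside that combined region, so the union is just that combined region — area = 457.50 mm². Checking containment: at z = 1.92 the cross-section extends beyond the z = 0.32 cross-section by about 72.75 mm².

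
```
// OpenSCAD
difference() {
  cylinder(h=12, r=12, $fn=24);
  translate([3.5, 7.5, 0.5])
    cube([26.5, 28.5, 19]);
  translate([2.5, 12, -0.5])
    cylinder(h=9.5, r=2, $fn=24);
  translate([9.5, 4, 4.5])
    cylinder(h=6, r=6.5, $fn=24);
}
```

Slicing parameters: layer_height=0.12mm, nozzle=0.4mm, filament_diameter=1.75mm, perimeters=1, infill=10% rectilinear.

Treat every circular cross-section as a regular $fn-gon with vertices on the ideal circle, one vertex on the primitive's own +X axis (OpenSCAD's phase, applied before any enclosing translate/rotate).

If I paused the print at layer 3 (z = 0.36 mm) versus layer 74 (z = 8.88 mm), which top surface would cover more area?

layer 3 (z = 0.36 mm)

Layer 3 (z = 0.36): the r=12 cylinder gives a regular 24-gon of circumradius 12 (constant along its height) (area = (24/2)·12.000²·sin(360°/24) = 447.24 mm²); the cube at (3.5, 7.5) is not intersected at this z (z outside [0.5, 19.5]); the r=2 cylinder at (2.5, 12) gives a regular 24-gon of circumradius 2 (constant along its height) (area = (24/2)·2.000²·sin(360°/24) = 12.42 mm²); the cylinder at (9.5, 4) is not intersected at this z (z outside [4.5, 10.5]); After the difference (first − rest): starting from the r=12 cylinder (447.24 mm²), the r=2 cylinder at (2.5, 12) partially overlaps it — only the 4.70 mm² overlap (of its 12.42 mm²) is removed, clipping the outline — area = 442.54 mm². So its area = 442.54 mm². Layer 74 (z = 8.88): the r=12 cylinder gives a regular 24-gon of circumradius 12 (constant along its height) (area = (24/2)·12.000²·sin(360°/24) = 447.24 mm²); the cube at (3.5, 7.5) is present — its section is the full 26.5×28.5 rectangle (area 755.25 mm²); the r=2 cylinder at (2.5, 12) gives a regular 24-gon of circumradius 2 (constant along its height) (area = (24/2)·2.000²·sin(360°/24) = 12.42 mm²); the r=6.5 cylinder at (9.5, 4) contributes a regular 24-gon of circumradius 6.5 (area = (24/2)·6.500²·sin(360°/24) = 131.22 mm²); Subtracting the remaining from the first: starting from the r=12 cylinder (447.24 mm²), the 26.5×28.5 cube at (3.5, 7.5) partially overlaps it — only the 13.72 mm² overlap (of its 755.25 mm²) is removed, clipping the outline; the r=2 cylinder at (2.5, 12) partially overlaps it — only the 4.20 mm² overlap (of its 12.42 mm²) is removed, clipping the outline; the r=6.5 cylinder at (9.5, 4) partially overlaps it — only the 71.68 mm² overlap (of its 131.22 mm²) is removed, clipping the outline — area = 357.65 mm². So its area = 357.65 mm². Layer 3 is larger (442.54 vs 357.65 mm²).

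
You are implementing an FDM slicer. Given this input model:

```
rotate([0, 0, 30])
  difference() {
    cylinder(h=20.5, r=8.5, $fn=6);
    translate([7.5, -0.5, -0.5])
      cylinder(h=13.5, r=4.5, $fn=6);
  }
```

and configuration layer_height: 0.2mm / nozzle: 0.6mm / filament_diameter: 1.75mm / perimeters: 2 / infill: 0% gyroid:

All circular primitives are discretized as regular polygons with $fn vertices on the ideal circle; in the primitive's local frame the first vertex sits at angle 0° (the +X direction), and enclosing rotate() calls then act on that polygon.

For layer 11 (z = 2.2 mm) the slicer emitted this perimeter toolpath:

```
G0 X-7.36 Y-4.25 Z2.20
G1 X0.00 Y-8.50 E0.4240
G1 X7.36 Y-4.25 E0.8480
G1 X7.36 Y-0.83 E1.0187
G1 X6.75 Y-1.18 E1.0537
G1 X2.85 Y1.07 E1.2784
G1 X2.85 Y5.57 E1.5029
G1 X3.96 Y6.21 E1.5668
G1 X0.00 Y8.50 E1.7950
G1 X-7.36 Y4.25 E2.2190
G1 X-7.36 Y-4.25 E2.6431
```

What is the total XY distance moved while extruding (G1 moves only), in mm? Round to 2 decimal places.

Sum the Euclidean lengths of each G1 segment: total = 52.98 mm.

52.98 mm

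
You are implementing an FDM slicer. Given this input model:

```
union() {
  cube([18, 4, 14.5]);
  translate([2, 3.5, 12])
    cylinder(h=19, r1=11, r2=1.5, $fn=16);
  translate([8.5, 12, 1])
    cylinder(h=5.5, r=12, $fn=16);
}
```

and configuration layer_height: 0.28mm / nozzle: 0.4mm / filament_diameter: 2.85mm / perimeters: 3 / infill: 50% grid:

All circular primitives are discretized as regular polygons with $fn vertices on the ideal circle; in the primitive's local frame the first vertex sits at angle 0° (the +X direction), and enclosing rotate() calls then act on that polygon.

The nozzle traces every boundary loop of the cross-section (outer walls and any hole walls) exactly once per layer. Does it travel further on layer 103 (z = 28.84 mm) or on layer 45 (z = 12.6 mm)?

layer 45 (z = 12.6 mm)

Layer 103 (z = 28.84): the cube is absent (z outside [0, 14.5]); the cone at (2, 3.5) (r1=11→r2=1.5) has section circumradius 2.580 here — a regular 16-gon (perimeter = 2·16·2.580·sin(180°/16) = 16.11 mm); the cylinder at (8.5, 12) does not reach this height (z outside [1, 6.5]); Merging all regions: only the cone at (2, 3.5) is present, so the union is just that shape — boundary = 16.11 mm. So its perimeter = 16.11 mm. Layer 45 (z = 12.6): the 18×4 cube contributes its full rectangle (perimeter 44.00 mm); the cone at (2, 3.5): at t=0.032 of its height the radius interpolates to r₁+(r₂−r₁)t = 10.700, giving a regular 16-gon of that circumradius (perimeter = 2·16·10.700·sin(180°/16) = 66.80 mm); the cylinder at (8.5, 12) is absent (z outside [1, 6.5]); Taking the union: the regions partially overlap (shared area 49.56 mm²), so the edge portions inside another operand are dropped and the merged outline is re-measured after clipping — boundary = 78.12 mm. So its perimeter = 78.12 mm. Layer 45 is larger (78.12 vs 16.11 mm).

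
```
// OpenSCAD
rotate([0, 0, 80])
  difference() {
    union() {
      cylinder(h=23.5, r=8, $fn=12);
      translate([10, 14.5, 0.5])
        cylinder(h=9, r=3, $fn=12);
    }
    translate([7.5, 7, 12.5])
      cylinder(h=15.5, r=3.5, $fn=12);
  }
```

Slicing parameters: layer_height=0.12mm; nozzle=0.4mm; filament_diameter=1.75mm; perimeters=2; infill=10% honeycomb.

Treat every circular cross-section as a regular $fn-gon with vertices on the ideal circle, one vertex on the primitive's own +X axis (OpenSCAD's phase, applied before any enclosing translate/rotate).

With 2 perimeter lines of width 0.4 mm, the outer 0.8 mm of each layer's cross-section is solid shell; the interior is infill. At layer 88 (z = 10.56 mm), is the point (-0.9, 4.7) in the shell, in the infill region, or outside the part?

infill

At z = 10.56 mm: the r=8 cylinder gives a regular 12-gon of circumradius 8 (constant along its height); the cylinder at (10, 14.5) is absent (z outside [0.5, 9.5]); Combining (union): only the r=8 cylinder is present, so the union is just that shape — 1 connected region; the cylinder at (7.5, 7) does not reach this height (z outside [12.5, 28]); Subtracting the remaining from the first: none of the subtracted shapes is present at this height, so that combined region is unchanged — 1 connected region; (whole slice rotated 80° about Z — lengths, areas and connectivity unchanged). Overall, the cross-section is a single solid region. Undo the 80° rotation: the query point maps to (4.472, 1.702) in the un-rotated model frame. The nearest boundary edge runs (8.00, 0.00)→(6.93, 4.00); distance from the point to it = 2.97 mm. The point is inside the cross-section and 2.97 mm from the nearest boundary — more than the 0.8 mm shell width (2 × 0.4), so it's in the infill interior.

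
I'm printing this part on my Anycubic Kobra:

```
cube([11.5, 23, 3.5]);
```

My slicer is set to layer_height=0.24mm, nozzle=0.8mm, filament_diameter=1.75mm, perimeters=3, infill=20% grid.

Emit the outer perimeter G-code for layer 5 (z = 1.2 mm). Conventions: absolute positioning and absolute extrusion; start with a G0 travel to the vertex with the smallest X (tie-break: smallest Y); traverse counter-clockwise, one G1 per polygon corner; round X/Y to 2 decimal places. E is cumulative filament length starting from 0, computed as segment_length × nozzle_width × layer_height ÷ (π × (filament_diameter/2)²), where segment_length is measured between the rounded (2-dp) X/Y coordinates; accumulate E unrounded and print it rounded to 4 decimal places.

At z = 1.2 mm: the cube is present — its section is the full 11.5×23 rectangle. The outline is a single polygon with 4 vertices. Extrusion per mm of travel: 0.8 × 0.24 / (π × 0.875²) = 0.079824. Accumulating E over each segment gives final E = 5.5079.

G0 X0.00 Y0.00 Z1.20
G1 X11.50 Y0.00 E0.9180
G1 X11.50 Y23.00 E2.7539
G1 X0.00 Y23.00 E3.6719
G1 X0.00 Y0.00 E5.5079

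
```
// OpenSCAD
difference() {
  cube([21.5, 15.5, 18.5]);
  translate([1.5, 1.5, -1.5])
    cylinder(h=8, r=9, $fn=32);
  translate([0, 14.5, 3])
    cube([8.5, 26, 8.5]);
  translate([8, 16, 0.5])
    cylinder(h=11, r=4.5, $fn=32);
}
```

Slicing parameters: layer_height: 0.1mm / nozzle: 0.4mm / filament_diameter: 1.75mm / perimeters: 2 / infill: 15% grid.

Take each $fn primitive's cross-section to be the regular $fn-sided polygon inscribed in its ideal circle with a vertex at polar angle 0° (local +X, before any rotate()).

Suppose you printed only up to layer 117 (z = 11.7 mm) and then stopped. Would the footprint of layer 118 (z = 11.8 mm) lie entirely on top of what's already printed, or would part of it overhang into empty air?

entirely on top

Compare the two slices. At z = 11.7: the 21.5×15.5 cube contributes its full rectangle (area 333.25 mm²); the cylinder at (1.5, 1.5) is absent (z outside [-1.5, 6.5]); the cube at (0, 14.5) is not intersected at this z (z outside [3, 11.5]); the cylinder at (8, 16) is not intersected at this z (z outside [0.5, 11.5]); Subtracting the remaining from the first: none of the subtracted shapes is present at this height, so the 21.5×15.5 cube is unchanged — area = 333.25 mm². At z = 11.8: the cube (footprint 21.5×15.5) is included at this height (area 333.25 mm²); the cylinder at (1.5, 1.5) is not intersected at this z (z outside [-1.5, 6.5]); the cube at (0, 14.5) is absent (z outside [3, 11.5]); the cylinder at (8, 16) is absent (z outside [0.5, 11.5]); Taking the first minus the rest: none of the subtracted shapes is present at this height, so the 21.5×15.5 cube is unchanged — area = 333.25 mm². Checking containment: the cross-section at z = 11.8 is a subset of the cross-section at z = 11.7.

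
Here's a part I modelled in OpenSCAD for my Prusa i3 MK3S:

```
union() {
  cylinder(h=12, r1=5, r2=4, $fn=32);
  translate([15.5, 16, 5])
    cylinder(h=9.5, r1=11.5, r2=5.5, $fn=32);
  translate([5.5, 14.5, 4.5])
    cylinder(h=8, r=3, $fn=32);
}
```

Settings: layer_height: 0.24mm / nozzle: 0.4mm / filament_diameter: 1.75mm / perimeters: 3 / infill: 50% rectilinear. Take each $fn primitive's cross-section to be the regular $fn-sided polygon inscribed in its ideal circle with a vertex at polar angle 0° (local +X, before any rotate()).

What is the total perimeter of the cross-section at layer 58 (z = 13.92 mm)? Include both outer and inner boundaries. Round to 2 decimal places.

At z = 13.92 mm: the cone is not intersected at this z (z outside [0, 12]); the cone at (15.5, 16) contributes a regular 32-gon of circumradius 5.866 (interpolated between r1=11.5 and r2=5.5 at t=0.939) (perimeter = 2·32·5.866·sin(180°/32) = 36.80 mm); the cylinder at (5.5, 14.5) is not intersected at this z (z outside [4.5, 12.5]); Combining (union): only the cone at (15.5, 16) is present, so the union is just that shape — boundary = 36.80 mm. Overall, the cross-section is a single solid region. Total boundary length (outer) = 36.80 mm.

36.80 mm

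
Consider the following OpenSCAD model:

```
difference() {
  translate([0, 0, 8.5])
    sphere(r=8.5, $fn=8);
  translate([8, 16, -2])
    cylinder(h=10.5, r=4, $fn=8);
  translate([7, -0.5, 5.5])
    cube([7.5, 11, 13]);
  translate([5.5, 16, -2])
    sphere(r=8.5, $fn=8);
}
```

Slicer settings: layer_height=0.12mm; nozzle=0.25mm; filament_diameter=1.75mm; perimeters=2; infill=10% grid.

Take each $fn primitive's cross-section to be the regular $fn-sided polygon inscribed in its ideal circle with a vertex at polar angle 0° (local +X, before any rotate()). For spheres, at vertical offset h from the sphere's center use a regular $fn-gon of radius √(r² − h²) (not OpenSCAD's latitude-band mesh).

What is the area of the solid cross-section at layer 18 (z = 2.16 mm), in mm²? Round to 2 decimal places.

90.66 mm²

At z = 2.16 mm: the sphere: section is a regular 8-gon, circumradius = √(r²−h²) = √(8.5²−6.34²) = 5.662 (area = (8/2)·5.662²·sin(360°/8) = 90.66 mm²); the r=4 cylinder at (8, 16) contributes a regular 8-gon of circumradius 4 (area = (8/2)·4.000²·sin(360°/8) = 45.25 mm²); the cube at (7, -0.5) does not reach this height (z outside [5.5, 18.5]); the sphere at (5.5, 16): section is a regular 8-gon, circumradius = √(r²−h²) = √(8.5²−4.16²) = 7.412 (area = (8/2)·7.412²·sin(360°/8) = 155.41 mm²); After the difference (first − rest): starting from the r=8.5 sphere (90.66 mm²), the r=4 cylinder at (8, 16) misses the remaining region (no effect); the r=8.5 sphere at (5.5, 16) misses the remaining region (no effect) — area = 90.66 mm². Overall, the cross-section is a single solid region. Net area = 90.66 mm².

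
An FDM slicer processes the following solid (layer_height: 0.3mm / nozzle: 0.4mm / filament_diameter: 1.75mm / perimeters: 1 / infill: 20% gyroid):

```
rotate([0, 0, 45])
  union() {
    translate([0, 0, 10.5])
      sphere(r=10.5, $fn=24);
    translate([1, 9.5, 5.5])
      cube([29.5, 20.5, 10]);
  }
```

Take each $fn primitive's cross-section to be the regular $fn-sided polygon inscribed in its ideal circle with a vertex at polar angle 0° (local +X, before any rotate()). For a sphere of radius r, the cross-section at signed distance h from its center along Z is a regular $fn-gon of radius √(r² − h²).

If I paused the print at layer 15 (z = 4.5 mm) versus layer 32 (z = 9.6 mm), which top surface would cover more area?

Layer 15 (z = 4.5): the sphere: section is a regular 24-gon, circumradius = √(r²−h²) = √(10.5²−6²) = 8.617 (area = (24/2)·8.617²·sin(360°/24) = 230.61 mm²); the cube at (1, 9.5) is not intersected at this z (z outside [5.5, 15.5]); Combining (union): only the r=10.5 sphere is present, so the union is just that shape — area = 230.61 mm²; (rotated 45° about Z; rotation is an isometry so areas/perimeters/island counts are preserved). So its area = 230.61 mm². Layer 32 (z = 9.6): the r=10.5 sphere contributes a regular 24-gon of circumradius √(10.5²−0.9²) = 10.461 (area = (24/2)·10.461²·sin(360°/24) = 339.90 mm²); the cube at (1, 9.5) is present — its section is the full 29.5×20.5 rectangle (area 604.75 mm²); Merging all regions: the regions partially overlap — summed areas 944.65 mm² minus the doubly-counted overlap 1.67 mm² gives 942.99 mm² — area = 942.99 mm²; (whole slice rotated 45° about Z — lengths, areas and connectivity unchanged). So its area = 942.99 mm². Layer 32 is larger (942.99 vs 230.61 mm²).

layer 32 (z = 9.6 mm)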